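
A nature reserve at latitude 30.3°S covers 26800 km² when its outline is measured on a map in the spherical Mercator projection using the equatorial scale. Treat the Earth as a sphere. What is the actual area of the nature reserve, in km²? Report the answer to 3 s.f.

20000 km²

For Mercator, h = k = sec φ (a conformal cylindrical projection has a single point scale, 1/cos φ).
Areal scale = k² = sec²φ = 1/cos²(30.3°) = 1/0.8634² = 1.341.
True area = apparent / (areal scale) = 26800 / 1.341 ≈ 20000 km².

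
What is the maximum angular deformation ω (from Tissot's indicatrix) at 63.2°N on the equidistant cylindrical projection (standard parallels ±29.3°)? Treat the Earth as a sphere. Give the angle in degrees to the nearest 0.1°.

37.1°

With standard parallel φ₀ = 29.3°, the equirectangular projection gives x = Rλ cos φ₀, y = Rφ, so h = 1 and k = cos 29.3° / cos φ.
At 63.2°: h = 1.000, k = 1.934; principal scales a = 1.934, b = 1.000.
sin(ω/2) = (a − b)/(a + b) = 0.9342/2.934 = 0.3184, so ω = 2 arcsin(0.3184) ≈ 37.1°.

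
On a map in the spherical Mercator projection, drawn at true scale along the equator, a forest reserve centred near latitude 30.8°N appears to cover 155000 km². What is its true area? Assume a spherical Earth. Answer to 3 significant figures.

Mercator is conformal, so the point scale is isotropic: h = k = sec φ = 1/cos φ.
Areal scale = k² = sec²φ = 1/cos²(30.8°) = 1/0.8590² = 1.355.
True area = apparent / (areal scale) = 155000 / 1.355 ≈ 114000 km².

114000 km²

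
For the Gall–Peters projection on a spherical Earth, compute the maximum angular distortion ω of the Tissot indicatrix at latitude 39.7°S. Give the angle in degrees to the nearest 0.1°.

Gall–Peters is a cylindrical equal-area projection with standard parallels at ±45°. Cylindrical equal-area (φ₀ = 45°): h = cos φ / cos 45° along meridians, k = cos 45° / cos φ along parallels; h·k = 1.
At 39.7°: h = 1.088, k = 0.9190; principal scales a = 1.088, b = 0.9190.
sin(ω/2) = (a − b)/(a + b) = 0.1691/2.007 = 0.08423, so ω = 2 arcsin(0.08423) ≈ 9.7°.

9.7°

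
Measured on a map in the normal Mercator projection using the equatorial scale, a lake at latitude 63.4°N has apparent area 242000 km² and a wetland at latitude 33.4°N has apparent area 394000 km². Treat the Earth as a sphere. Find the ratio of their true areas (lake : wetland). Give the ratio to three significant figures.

Mercator's areal exaggeration is sec²φ; hence true area = (apparent area) · cos²φ.
True area of lake: 242000 × cos²(63.4°) = 242000 × 0.2005 = 48520 km².
True area of wetland: 394000 × cos²(33.4°) = 394000 × 0.6970 = 274600 km².
Ratio = 48520 / 274600 ≈ 0.177.

0.177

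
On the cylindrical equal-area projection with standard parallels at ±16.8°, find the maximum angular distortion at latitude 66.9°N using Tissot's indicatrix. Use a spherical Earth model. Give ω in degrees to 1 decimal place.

90.9°

A cylindrical equal-area projection with standard parallel φ₀ has meridian scale h = cos φ / cos φ₀ and parallel scale k = cos φ₀ / cos φ (so areas are preserved, h·k = 1).
At 66.9°: h = 0.4098, k = 2.440; principal scales a = 2.440, b = 0.4098.
sin(ω/2) = (a − b)/(a + b) = 2.030/2.850 = 0.7124, so ω = 2 arcsin(0.7124) ≈ 90.9°.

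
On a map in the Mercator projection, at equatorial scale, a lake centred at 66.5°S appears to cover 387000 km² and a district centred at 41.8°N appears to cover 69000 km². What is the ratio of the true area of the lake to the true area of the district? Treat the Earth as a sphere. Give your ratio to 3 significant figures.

On Mercator the areal scale is sec²φ, so true area = apparent × cos²φ.
True area of lake: 387000 × cos²(66.5°) = 387000 × 0.1590 = 61530 km².
True area of district: 69000 × cos²(41.8°) = 69000 × 0.5557 = 38350 km².
Ratio = 61530 / 38350 ≈ 1.60.

1.60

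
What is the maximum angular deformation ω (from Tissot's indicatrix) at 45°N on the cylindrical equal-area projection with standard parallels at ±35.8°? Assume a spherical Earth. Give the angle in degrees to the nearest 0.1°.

15.7°

For cylindrical equal-area with standard parallel φ₀, h = cos φ / cos φ₀ and k = cos φ₀ / cos φ, so h·k = 1.
At 45°: h = 0.8718, k = 1.147; principal scales a = 1.147, b = 0.8718.
sin(ω/2) = (a − b)/(a + b) = 0.2752/2.019 = 0.1363, so ω = 2 arcsin(0.1363) ≈ 15.7°.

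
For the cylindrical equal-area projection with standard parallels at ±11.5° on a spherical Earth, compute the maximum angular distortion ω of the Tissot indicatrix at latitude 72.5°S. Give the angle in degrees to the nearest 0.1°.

For cylindrical equal-area with standard parallel φ₀, h = cos φ / cos φ₀ and k = cos φ₀ / cos φ, so h·k = 1.
At 72.5°: h = 0.3069, k = 3.259; principal scales a = 3.259, b = 0.3069.
sin(ω/2) = (a − b)/(a + b) = 2.952/3.566 = 0.8279, so ω = 2 arcsin(0.8279) ≈ 111.8°.

111.8°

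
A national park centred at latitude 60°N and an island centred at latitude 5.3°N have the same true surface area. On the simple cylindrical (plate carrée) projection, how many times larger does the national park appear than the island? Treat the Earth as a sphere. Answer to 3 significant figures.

1.99

In the plate carrée (x = Rλ, y = Rφ), meridians are true-scale (h = 1) and parallels are stretched by k = sec φ.
Areal scale at 60°: h·k = 1.000 × 2.000 = 2.000.
Areal scale at 5.3°: h·k = 1.000 × 1.004 = 1.004.
Ratio = 2.000/1.004 ≈ 1.99.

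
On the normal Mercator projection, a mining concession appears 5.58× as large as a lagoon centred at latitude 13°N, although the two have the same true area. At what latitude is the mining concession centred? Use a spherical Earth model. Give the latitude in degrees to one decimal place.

65.6°

For equal true areas on Mercator, apparent areas scale as sec²φ, so the ratio is cos²φ₂ / cos²φ₁.
cos²φ₂ / cos²φ₁ = 5.58  ⇒  cos φ₁ = cos 13° / √5.58 = 0.9744/2.362 = 0.4125.
φ₁ = arccos(0.4125) ≈ 65.6°.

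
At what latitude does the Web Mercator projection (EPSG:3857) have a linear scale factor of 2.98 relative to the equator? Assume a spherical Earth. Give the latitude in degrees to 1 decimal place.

Mercator scale is k = sec φ = 1/cos φ.
1/cos φ = 2.98  ⇒  cos φ = 0.3356  ⇒  φ = arccos(0.3356) ≈ 70.4°.

70.4°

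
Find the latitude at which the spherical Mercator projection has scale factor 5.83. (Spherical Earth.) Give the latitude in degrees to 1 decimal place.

80.1°

Mercator scale is k = sec φ = 1/cos φ.
1/cos φ = 5.83  ⇒  cos φ = 0.1715  ⇒  φ = arccos(0.1715) ≈ 80.1°.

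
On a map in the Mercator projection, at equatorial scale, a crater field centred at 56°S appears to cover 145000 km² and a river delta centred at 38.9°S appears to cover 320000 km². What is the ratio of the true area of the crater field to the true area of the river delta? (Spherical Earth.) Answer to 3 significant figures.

0.234

On Mercator the areal scale is sec²φ, so true area = apparent × cos²φ.
True area of crater field: 145000 × cos²(56°) = 145000 × 0.3127 = 45340 km².
True area of river delta: 320000 × cos²(38.9°) = 320000 × 0.6057 = 193800 km².
Ratio = 45340 / 193800 ≈ 0.234.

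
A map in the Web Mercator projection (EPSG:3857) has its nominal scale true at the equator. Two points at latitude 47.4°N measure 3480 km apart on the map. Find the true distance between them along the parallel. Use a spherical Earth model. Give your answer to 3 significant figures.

For Mercator, h = k = sec φ (a conformal cylindrical projection has a single point scale, 1/cos φ).
Along the parallel at 47.4°, map distances are exaggerated by k = sec 47.4° = 1.477.
True distance = 3480 / 1.477 = 3480 × cos 47.4° ≈ 2360 km.

2360 km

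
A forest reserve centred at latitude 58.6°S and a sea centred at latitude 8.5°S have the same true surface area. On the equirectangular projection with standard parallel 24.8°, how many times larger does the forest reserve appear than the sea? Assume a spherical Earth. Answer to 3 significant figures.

The equidistant cylindrical projection with φ₀ = 24.8° has h = 1 (meridians true) and k = cos φ₀ / cos φ along parallels.
Areal scale at 58.6°: h·k = 1.000 × 1.742 = 1.742.
Areal scale at 8.5°: h·k = 1.000 × 0.9179 = 0.9179.
Ratio = 1.742/0.9179 ≈ 1.90.

1.90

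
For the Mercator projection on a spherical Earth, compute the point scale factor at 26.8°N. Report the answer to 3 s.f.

The Mercator projection is conformal; its linear scale factor is the same in every direction and equals sec φ = 1/cos φ.
k = 1/cos 26.8° = 1/0.8926 = 1.120.

1.12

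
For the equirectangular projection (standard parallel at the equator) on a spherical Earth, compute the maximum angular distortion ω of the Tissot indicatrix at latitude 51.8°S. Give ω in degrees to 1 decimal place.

Plate carrée maps x = Rλ, y = Rφ. The meridian scale is h = 1 and the parallel scale is k = 1/cos φ = sec φ.
At 51.8°: h = 1.000, k = 1.617; principal scales a = 1.617, b = 1.000.
sin(ω/2) = (a − b)/(a + b) = 0.6171/2.617 = 0.2358, so ω = 2 arcsin(0.2358) ≈ 27.3°.

27.3°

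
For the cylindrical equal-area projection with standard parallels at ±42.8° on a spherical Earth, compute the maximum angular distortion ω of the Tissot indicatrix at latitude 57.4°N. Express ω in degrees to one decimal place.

34.8°

Cylindrical equal-area (φ₀ = 42.8°): h = cos φ / cos 42.8° along meridians, k = cos 42.8° / cos φ along parallels; h·k = 1.
At 57.4°: h = 0.7343, k = 1.362; principal scales a = 1.362, b = 0.7343.
sin(ω/2) = (a − b)/(a + b) = 0.6276/2.096 = 0.2994, so ω = 2 arcsin(0.2994) ≈ 34.8°.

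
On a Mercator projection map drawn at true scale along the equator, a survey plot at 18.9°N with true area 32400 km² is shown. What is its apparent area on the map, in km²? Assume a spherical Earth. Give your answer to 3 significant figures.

36200 km²

For Mercator, h = k = sec φ (a conformal cylindrical projection has a single point scale, 1/cos φ).
Areal scale = k² = sec²φ = 1/cos²(18.9°) = 1/0.9461² = 1.117.
Apparent area = 32400 × 1.117 ≈ 36200 km².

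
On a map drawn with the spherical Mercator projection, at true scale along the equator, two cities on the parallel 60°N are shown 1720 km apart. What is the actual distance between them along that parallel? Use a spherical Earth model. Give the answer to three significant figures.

860 km

The Mercator projection is conformal; its linear scale factor is the same in every direction and equals sec φ = 1/cos φ.
Along the parallel at 60°, map distances are exaggerated by k = sec 60° = 2.000.
True distance = 1720 / 2.000 = 1720 × cos 60° ≈ 860 km.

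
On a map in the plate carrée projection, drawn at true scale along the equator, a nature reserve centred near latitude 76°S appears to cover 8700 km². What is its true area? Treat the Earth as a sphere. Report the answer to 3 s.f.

2100 km²

In the plate carrée (x = Rλ, y = Rφ), meridians are true-scale (h = 1) and parallels are stretched by k = sec φ.
Areal scale = h·k = 1 × sec φ; at 76°, h = 1.000, k = 4.134, so h·k = 4.134.
True area = apparent / (areal scale) = 8700 / 4.134 ≈ 2100 km².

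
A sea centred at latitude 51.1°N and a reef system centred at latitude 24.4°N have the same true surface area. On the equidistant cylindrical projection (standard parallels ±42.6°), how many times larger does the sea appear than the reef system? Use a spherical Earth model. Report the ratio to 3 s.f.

1.45

In the equirectangular projection with standard parallel φ₀ = 42.6° (x = Rλ cos φ₀, y = Rφ), meridians are true-scale (h = 1) and the parallel scale is k = cos φ₀ / cos φ.
Areal scale at 51.1°: h·k = 1.000 × 1.172 = 1.172.
Areal scale at 24.4°: h·k = 1.000 × 0.8083 = 0.8083.
Ratio = 1.172/0.8083 ≈ 1.45.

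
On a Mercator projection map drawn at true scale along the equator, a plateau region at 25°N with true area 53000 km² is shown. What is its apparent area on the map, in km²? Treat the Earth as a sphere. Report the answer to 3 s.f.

For Mercator, h = k = sec φ (a conformal cylindrical projection has a single point scale, 1/cos φ).
Areal scale = k² = sec²φ = 1/cos²(25°) = 1/0.9063² = 1.217.
Apparent area = 53000 × 1.217 ≈ 64500 km².

64500 km²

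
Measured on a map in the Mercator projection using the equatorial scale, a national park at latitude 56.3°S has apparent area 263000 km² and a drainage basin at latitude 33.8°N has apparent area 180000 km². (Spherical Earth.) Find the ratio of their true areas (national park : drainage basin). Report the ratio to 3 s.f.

Mercator's areal exaggeration is sec²φ; hence true area = (apparent area) · cos²φ.
True area of national park: 263000 × cos²(56.3°) = 263000 × 0.3079 = 80970 km².
True area of drainage basin: 180000 × cos²(33.8°) = 180000 × 0.6905 = 124300 km².
Ratio = 80970 / 124300 ≈ 0.651.

0.651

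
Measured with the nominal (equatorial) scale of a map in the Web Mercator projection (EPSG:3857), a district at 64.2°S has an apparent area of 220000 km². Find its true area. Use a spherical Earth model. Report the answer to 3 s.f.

For Mercator, h = k = sec φ (a conformal cylindrical projection has a single point scale, 1/cos φ).
Areal scale = k² = sec²φ = 1/cos²(64.2°) = 1/0.4352² = 5.279.
True area = apparent / (areal scale) = 220000 / 5.279 ≈ 41700 km².

41700 km²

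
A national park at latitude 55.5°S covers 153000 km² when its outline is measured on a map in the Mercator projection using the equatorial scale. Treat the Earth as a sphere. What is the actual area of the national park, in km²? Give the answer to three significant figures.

49100 km²

The Mercator projection is conformal; its linear scale factor is the same in every direction and equals sec φ = 1/cos φ.
Areal scale = k² = sec²φ = 1/cos²(55.5°) = 1/0.5664² = 3.117.
True area = apparent / (areal scale) = 153000 / 3.117 ≈ 49100 km².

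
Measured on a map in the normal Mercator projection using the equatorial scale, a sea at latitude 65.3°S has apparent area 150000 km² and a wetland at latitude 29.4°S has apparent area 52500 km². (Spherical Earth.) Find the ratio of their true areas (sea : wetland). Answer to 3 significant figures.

On Mercator the areal scale is sec²φ, so true area = apparent × cos²φ.
True area of sea: 150000 × cos²(65.3°) = 150000 × 0.1746 = 26190 km².
True area of wetland: 52500 × cos²(29.4°) = 52500 × 0.7590 = 39850 km².
Ratio = 26190 / 39850 ≈ 0.657.

0.657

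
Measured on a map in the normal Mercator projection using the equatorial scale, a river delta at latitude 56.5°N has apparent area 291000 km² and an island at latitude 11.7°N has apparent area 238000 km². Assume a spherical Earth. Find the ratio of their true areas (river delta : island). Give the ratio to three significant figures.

Mercator's areal exaggeration is sec²φ; hence true area = (apparent area) · cos²φ.
True area of river delta: 291000 × cos²(56.5°) = 291000 × 0.3046 = 88650 km².
True area of island: 238000 × cos²(11.7°) = 238000 × 0.9589 = 228200 km².
Ratio = 88650 / 228200 ≈ 0.388.

0.388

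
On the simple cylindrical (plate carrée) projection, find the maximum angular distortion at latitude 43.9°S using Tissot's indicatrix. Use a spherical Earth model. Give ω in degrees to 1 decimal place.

Plate carrée maps x = Rλ, y = Rφ. The meridian scale is h = 1 and the parallel scale is k = 1/cos φ = sec φ.
At 43.9°: h = 1.000, k = 1.388; principal scales a = 1.388, b = 1.000.
sin(ω/2) = (a − b)/(a + b) = 0.3878/2.388 = 0.1624, so ω = 2 arcsin(0.1624) ≈ 18.7°.

18.7°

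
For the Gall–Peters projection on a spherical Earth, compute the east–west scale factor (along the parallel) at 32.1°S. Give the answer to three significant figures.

The Gall–Peters projection is cylindrical equal-area with φ₀ = 45°. Cylindrical equal-area (φ₀ = 45°): h = cos φ / cos 45° along meridians, k = cos 45° / cos φ along parallels; h·k = 1.
k = cos 45° / cos 32.1° = 0.7071/0.8471 = 0.8347.

0.835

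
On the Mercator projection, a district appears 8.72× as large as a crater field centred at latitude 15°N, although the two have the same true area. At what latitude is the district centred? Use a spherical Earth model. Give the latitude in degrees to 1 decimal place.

70.9°

For equal true areas on Mercator, apparent areas scale as sec²φ, so the ratio is cos²φ₂ / cos²φ₁.
cos²φ₂ / cos²φ₁ = 8.72  ⇒  cos φ₁ = cos 15° / √8.72 = 0.9659/2.953 = 0.3271.
φ₁ = arccos(0.3271) ≈ 70.9°.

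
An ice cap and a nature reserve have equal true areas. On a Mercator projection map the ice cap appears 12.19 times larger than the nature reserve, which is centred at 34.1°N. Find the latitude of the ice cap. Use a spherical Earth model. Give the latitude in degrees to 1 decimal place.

On Mercator, (apparent₁)/(apparent₂) = sec²φ₁ / sec²φ₂ when true areas are equal.
cos²φ₂ / cos²φ₁ = 12.19  ⇒  cos φ₁ = cos 34.1° / √12.19 = 0.8281/3.491 = 0.2372.
φ₁ = arccos(0.2372) ≈ 76.3°.

76.3°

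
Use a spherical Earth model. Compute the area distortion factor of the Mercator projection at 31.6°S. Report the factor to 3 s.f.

1.38

Mercator is conformal, so the point scale is isotropic: h = k = sec φ = 1/cos φ.
Areal scale = k² = sec²φ = 1/cos²(31.6°) = 1/0.8517² = 1.378.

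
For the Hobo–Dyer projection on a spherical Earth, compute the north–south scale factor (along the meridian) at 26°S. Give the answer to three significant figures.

1.13

The Hobo–Dyer projection is cylindrical equal-area with φ₀ = 37.5°. For cylindrical equal-area with standard parallel φ₀, h = cos φ / cos φ₀ and k = cos φ₀ / cos φ, so h·k = 1.
h = cos 26° / cos 37.5° = 0.8988/0.7934 = 1.133.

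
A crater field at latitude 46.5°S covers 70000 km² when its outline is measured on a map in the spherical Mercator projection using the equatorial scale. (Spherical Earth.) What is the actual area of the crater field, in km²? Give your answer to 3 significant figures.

The Mercator projection is conformal; its linear scale factor is the same in every direction and equals sec φ = 1/cos φ.
Areal scale = k² = sec²φ = 1/cos²(46.5°) = 1/0.6884² = 2.110.
True area = apparent / (areal scale) = 70000 / 2.110 ≈ 33200 km².

33200 km²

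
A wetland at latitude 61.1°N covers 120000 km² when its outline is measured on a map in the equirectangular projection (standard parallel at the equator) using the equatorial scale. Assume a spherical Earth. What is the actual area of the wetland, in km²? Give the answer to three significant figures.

For the equirectangular projection with φ₀ = 0 (plate carrée), h = 1 along meridians and k = sec φ along parallels.
Areal scale = h·k = 1 × sec φ; at 61.1°, h = 1.000, k = 2.069, so h·k = 2.069.
True area = apparent / (areal scale) = 120000 / 2.069 ≈ 58000 km².

58000 km²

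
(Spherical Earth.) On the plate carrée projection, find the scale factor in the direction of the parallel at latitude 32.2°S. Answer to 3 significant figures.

1.18

For the equirectangular projection with φ₀ = 0 (plate carrée), h = 1 along meridians and k = sec φ along parallels.
k = 1/cos 32.2° = 1/0.8462 = 1.182.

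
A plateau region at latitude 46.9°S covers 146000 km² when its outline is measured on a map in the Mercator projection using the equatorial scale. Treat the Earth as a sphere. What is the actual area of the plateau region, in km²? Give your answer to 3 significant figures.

The Mercator projection is conformal; its linear scale factor is the same in every direction and equals sec φ = 1/cos φ.
Areal scale = k² = sec²φ = 1/cos²(46.9°) = 1/0.6833² = 2.142.
True area = apparent / (areal scale) = 146000 / 2.142 ≈ 68200 km².

68200 km²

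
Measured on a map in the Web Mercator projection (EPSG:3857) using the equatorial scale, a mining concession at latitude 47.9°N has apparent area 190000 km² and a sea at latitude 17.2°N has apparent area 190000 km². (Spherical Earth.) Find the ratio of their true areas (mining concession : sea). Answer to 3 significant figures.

0.493

Since Mercator area scale is 1/cos²φ, the true area equals the apparent area multiplied by cos²φ.
True area of mining concession: 190000 × cos²(47.9°) = 190000 × 0.4495 = 85400 km².
True area of sea: 190000 × cos²(17.2°) = 190000 × 0.9126 = 173400 km².
Ratio = 85400 / 173400 ≈ 0.493.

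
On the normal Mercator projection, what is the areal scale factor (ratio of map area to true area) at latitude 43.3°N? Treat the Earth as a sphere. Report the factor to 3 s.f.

For Mercator, h = k = sec φ (a conformal cylindrical projection has a single point scale, 1/cos φ).
Areal scale = k² = sec²φ = 1/cos²(43.3°) = 1/0.7278² = 1.888.

1.89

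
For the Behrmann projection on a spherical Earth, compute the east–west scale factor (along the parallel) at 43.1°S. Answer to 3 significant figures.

1.19

Behrmann is a cylindrical equal-area projection with standard parallels at ±30°. A cylindrical equal-area projection with standard parallel φ₀ has meridian scale h = cos φ / cos φ₀ and parallel scale k = cos φ₀ / cos φ (so areas are preserved, h·k = 1).
k = cos 30° / cos 43.1° = 0.8660/0.7302 = 1.186.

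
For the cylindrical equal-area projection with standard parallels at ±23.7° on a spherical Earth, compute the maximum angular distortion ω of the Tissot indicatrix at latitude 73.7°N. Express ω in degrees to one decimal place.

For cylindrical equal-area with standard parallel φ₀, h = cos φ / cos φ₀ and k = cos φ₀ / cos φ, so h·k = 1.
At 73.7°: h = 0.3065, k = 3.262; principal scales a = 3.262, b = 0.3065.
sin(ω/2) = (a − b)/(a + b) = 2.956/3.569 = 0.8282, so ω = 2 arcsin(0.8282) ≈ 111.8°.

111.8°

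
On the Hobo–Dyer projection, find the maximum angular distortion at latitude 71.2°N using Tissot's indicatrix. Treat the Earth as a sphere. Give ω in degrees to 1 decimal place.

91.6°

The Hobo–Dyer projection is cylindrical equal-area with φ₀ = 37.5°. For cylindrical equal-area with standard parallel φ₀, h = cos φ / cos φ₀ and k = cos φ₀ / cos φ, so h·k = 1.
At 71.2°: h = 0.4062, k = 2.462; principal scales a = 2.462, b = 0.4062.
sin(ω/2) = (a − b)/(a + b) = 2.056/2.868 = 0.7167, so ω = 2 arcsin(0.7167) ≈ 91.6°.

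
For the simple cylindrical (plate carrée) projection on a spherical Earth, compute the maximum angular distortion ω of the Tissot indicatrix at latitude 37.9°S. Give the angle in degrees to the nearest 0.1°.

In the plate carrée (x = Rλ, y = Rφ), meridians are true-scale (h = 1) and parallels are stretched by k = sec φ.
At 37.9°: h = 1.000, k = 1.267; principal scales a = 1.267, b = 1.000.
sin(ω/2) = (a − b)/(a + b) = 0.2673/2.267 = 0.1179, so ω = 2 arcsin(0.1179) ≈ 13.5°.

13.5°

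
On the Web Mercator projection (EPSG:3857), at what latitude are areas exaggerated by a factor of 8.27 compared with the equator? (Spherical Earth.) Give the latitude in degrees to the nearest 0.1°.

69.7°

Mercator areal scale is sec²φ.
sec²φ = 8.27  ⇒  cos²φ = 0.1209  ⇒  cos φ = 0.3477.
φ = arccos(0.3477) ≈ 69.7°.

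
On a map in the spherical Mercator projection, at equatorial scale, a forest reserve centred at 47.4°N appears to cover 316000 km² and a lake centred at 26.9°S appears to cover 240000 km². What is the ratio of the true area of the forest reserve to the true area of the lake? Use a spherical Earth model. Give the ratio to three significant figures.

Since Mercator area scale is 1/cos²φ, the true area equals the apparent area multiplied by cos²φ.
True area of forest reserve: 316000 × cos²(47.4°) = 316000 × 0.4582 = 144800 km².
True area of lake: 240000 × cos²(26.9°) = 240000 × 0.7953 = 190900 km².
Ratio = 144800 / 190900 ≈ 0.759.

0.759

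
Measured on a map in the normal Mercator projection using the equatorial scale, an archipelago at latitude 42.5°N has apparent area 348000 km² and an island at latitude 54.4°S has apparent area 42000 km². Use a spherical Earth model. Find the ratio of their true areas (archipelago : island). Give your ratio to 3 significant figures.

13.3

Mercator's areal exaggeration is sec²φ; hence true area = (apparent area) · cos²φ.
True area of archipelago: 348000 × cos²(42.5°) = 348000 × 0.5436 = 189200 km².
True area of island: 42000 × cos²(54.4°) = 42000 × 0.3389 = 14230 km².
Ratio = 189200 / 14230 ≈ 13.3.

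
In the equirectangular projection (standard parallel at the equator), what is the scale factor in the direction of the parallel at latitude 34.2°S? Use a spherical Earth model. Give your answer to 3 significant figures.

Plate carrée maps x = Rλ, y = Rφ. The meridian scale is h = 1 and the parallel scale is k = 1/cos φ = sec φ.
k = 1/cos 34.2° = 1/0.8271 = 1.209.

1.21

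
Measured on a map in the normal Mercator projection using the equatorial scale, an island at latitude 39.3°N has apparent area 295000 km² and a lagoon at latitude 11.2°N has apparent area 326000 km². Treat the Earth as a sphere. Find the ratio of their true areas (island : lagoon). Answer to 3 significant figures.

Mercator's areal exaggeration is sec²φ; hence true area = (apparent area) · cos²φ.
True area of island: 295000 × cos²(39.3°) = 295000 × 0.5988 = 176700 km².
True area of lagoon: 326000 × cos²(11.2°) = 326000 × 0.9623 = 313700 km².
Ratio = 176700 / 313700 ≈ 0.563.

0.563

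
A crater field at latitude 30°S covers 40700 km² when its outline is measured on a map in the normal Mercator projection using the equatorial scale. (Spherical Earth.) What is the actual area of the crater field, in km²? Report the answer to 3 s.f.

30500 km²

Mercator is conformal, so the point scale is isotropic: h = k = sec φ = 1/cos φ.
Areal scale = k² = sec²φ = 1/cos²(30°) = 1/0.8660² = 1.333.
True area = apparent / (areal scale) = 40700 / 1.333 ≈ 30500 km².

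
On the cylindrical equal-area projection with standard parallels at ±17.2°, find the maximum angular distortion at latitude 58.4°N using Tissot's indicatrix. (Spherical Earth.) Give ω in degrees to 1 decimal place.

Cylindrical equal-area (φ₀ = 17.2°): h = cos φ / cos 17.2° along meridians, k = cos 17.2° / cos φ along parallels; h·k = 1.
At 58.4°: h = 0.5485, k = 1.823; principal scales a = 1.823, b = 0.5485.
sin(ω/2) = (a − b)/(a + b) = 1.275/2.372 = 0.5374, so ω = 2 arcsin(0.5374) ≈ 65.0°.

65.0°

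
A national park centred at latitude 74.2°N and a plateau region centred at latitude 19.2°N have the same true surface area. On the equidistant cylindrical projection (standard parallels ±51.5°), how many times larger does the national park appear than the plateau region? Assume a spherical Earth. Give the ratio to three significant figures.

3.47

The equidistant cylindrical projection with φ₀ = 51.5° has h = 1 (meridians true) and k = cos φ₀ / cos φ along parallels.
Areal scale at 74.2°: h·k = 1.000 × 2.286 = 2.286.
Areal scale at 19.2°: h·k = 1.000 × 0.6592 = 0.6592.
Ratio = 2.286/0.6592 ≈ 3.47.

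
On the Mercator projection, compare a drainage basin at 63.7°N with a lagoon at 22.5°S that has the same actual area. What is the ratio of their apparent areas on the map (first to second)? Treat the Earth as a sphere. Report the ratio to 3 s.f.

Mercator is conformal with k = sec φ, so areal scale = k² = sec²φ.
At 63.7°: sec²(63.7°) = 1/0.4431² = 5.094.
At 22.5°: sec²(22.5°) = 1/0.9239² = 1.172.
Ratio = 5.094/1.172 = cos²(22.5°)/cos²(63.7°) ≈ 4.35.

4.35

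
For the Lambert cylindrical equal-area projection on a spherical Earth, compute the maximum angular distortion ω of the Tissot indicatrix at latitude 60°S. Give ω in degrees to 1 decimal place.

The Lambert cylindrical equal-area projection is the cylindrical equal-area projection with its standard parallel at the equator (φ₀ = 0). For cylindrical equal-area with standard parallel φ₀, h = cos φ / cos φ₀ and k = cos φ₀ / cos φ, so h·k = 1.
At 60°: h = 0.5000, k = 2.000; principal scales a = 2.000, b = 0.5000.
sin(ω/2) = (a − b)/(a + b) = 1.500/2.500 = 0.6000, so ω = 2 arcsin(0.6000) ≈ 73.7°.

73.7°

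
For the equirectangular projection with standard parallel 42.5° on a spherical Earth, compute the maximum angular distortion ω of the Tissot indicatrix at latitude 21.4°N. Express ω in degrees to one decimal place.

With standard parallel φ₀ = 42.5°, the equirectangular projection gives x = Rλ cos φ₀, y = Rφ, so h = 1 and k = cos 42.5° / cos φ.
At 21.4°: h = 1.000, k = 0.7919; principal scales a = 1.000, b = 0.7919.
sin(ω/2) = (a − b)/(a + b) = 0.2081/1.792 = 0.1162, so ω = 2 arcsin(0.1162) ≈ 13.3°.

13.3°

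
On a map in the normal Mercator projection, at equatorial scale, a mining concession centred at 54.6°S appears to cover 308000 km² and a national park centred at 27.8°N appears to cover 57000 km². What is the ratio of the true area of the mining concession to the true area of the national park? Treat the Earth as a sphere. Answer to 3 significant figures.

Mercator's areal exaggeration is sec²φ; hence true area = (apparent area) · cos²φ.
True area of mining concession: 308000 × cos²(54.6°) = 308000 × 0.3356 = 103400 km².
True area of national park: 57000 × cos²(27.8°) = 57000 × 0.7825 = 44600 km².
Ratio = 103400 / 44600 ≈ 2.32.

2.32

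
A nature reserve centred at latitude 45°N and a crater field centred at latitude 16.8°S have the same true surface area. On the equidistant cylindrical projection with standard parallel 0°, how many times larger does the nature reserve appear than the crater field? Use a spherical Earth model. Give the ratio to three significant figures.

1.35

In the plate carrée (x = Rλ, y = Rφ), meridians are true-scale (h = 1) and parallels are stretched by k = sec φ.
Areal scale at 45°: h·k = 1.000 × 1.414 = 1.414.
Areal scale at 16.8°: h·k = 1.000 × 1.045 = 1.045.
Ratio = 1.414/1.045 ≈ 1.35.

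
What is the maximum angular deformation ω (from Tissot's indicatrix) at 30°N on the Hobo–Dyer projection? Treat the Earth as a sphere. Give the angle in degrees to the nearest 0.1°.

10.0°

The Hobo–Dyer projection is cylindrical equal-area with φ₀ = 37.5°. Cylindrical equal-area (φ₀ = 37.5°): h = cos φ / cos 37.5° along meridians, k = cos 37.5° / cos φ along parallels; h·k = 1.
At 30°: h = 1.092, k = 0.9161; principal scales a = 1.092, b = 0.9161.
sin(ω/2) = (a − b)/(a + b) = 0.1755/2.008 = 0.08742, so ω = 2 arcsin(0.08742) ≈ 10.0°.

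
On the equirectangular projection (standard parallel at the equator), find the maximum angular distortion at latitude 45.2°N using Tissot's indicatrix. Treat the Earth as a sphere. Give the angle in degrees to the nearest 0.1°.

For the equirectangular projection with φ₀ = 0 (plate carrée), h = 1 along meridians and k = sec φ along parallels.
At 45.2°: h = 1.000, k = 1.419; principal scales a = 1.419, b = 1.000.
sin(ω/2) = (a − b)/(a + b) = 0.4192/2.419 = 0.1733, so ω = 2 arcsin(0.1733) ≈ 20.0°.

20.0°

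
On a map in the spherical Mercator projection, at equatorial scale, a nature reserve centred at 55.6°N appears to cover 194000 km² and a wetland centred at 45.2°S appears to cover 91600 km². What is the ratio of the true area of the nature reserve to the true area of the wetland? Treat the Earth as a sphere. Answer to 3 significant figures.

Mercator's areal exaggeration is sec²φ; hence true area = (apparent area) · cos²φ.
True area of nature reserve: 194000 × cos²(55.6°) = 194000 × 0.3192 = 61920 km².
True area of wetland: 91600 × cos²(45.2°) = 91600 × 0.4965 = 45480 km².
Ratio = 61920 / 45480 ≈ 1.36.

1.36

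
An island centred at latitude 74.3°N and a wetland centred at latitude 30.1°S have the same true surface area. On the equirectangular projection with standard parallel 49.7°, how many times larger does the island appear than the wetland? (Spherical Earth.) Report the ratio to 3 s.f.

With standard parallel φ₀ = 49.7°, the equirectangular projection gives x = Rλ cos φ₀, y = Rφ, so h = 1 and k = cos 49.7° / cos φ.
Areal scale at 74.3°: h·k = 1.000 × 2.390 = 2.390.
Areal scale at 30.1°: h·k = 1.000 × 0.7476 = 0.7476.
Ratio = 2.390/0.7476 ≈ 3.20.

3.20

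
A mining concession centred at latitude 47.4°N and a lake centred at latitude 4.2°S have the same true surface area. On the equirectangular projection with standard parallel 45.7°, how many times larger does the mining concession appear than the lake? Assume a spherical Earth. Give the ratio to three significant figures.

1.47

With standard parallel φ₀ = 45.7°, the equirectangular projection gives x = Rλ cos φ₀, y = Rφ, so h = 1 and k = cos 45.7° / cos φ.
Areal scale at 47.4°: h·k = 1.000 × 1.032 = 1.032.
Areal scale at 4.2°: h·k = 1.000 × 0.7003 = 0.7003.
Ratio = 1.032/0.7003 ≈ 1.47.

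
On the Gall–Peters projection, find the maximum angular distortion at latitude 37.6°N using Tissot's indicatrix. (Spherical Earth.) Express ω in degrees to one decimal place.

13.0°

Gall–Peters is a cylindrical equal-area projection with standard parallels at ±45°. A cylindrical equal-area projection with standard parallel φ₀ has meridian scale h = cos φ / cos φ₀ and parallel scale k = cos φ₀ / cos φ (so areas are preserved, h·k = 1).
At 37.6°: h = 1.120, k = 0.8925; principal scales a = 1.120, b = 0.8925.
sin(ω/2) = (a − b)/(a + b) = 0.2280/2.013 = 0.1133, so ω = 2 arcsin(0.1133) ≈ 13.0°.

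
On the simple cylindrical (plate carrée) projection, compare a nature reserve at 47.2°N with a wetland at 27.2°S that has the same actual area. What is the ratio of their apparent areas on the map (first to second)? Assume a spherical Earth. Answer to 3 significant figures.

1.31

In the plate carrée (x = Rλ, y = Rφ), meridians are true-scale (h = 1) and parallels are stretched by k = sec φ.
Areal scale at 47.2°: h·k = 1.000 × 1.472 = 1.472.
Areal scale at 27.2°: h·k = 1.000 × 1.124 = 1.124.
Ratio = 1.472/1.124 ≈ 1.31.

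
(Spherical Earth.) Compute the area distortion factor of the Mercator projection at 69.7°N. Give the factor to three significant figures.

8.31

Mercator is conformal, so the point scale is isotropic: h = k = sec φ = 1/cos φ.
Areal scale = k² = sec²φ = 1/cos²(69.7°) = 1/0.3469² = 8.308.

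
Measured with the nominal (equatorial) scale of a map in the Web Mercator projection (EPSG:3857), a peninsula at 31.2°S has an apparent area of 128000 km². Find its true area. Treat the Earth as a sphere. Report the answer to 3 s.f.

93700 km²

Mercator is conformal, so the point scale is isotropic: h = k = sec φ = 1/cos φ.
Areal scale = k² = sec²φ = 1/cos²(31.2°) = 1/0.8554² = 1.367.
True area = apparent / (areal scale) = 128000 / 1.367 ≈ 93700 km².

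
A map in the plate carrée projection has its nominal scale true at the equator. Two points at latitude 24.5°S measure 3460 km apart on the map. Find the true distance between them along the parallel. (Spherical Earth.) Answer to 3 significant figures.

Plate carrée maps x = Rλ, y = Rφ. The meridian scale is h = 1 and the parallel scale is k = 1/cos φ = sec φ.
Along the parallel at 24.5°, map distances are exaggerated by k = sec 24.5° = 1.099.
True distance = 3460 / 1.099 = 3460 × cos 24.5° ≈ 3150 km.

3150 km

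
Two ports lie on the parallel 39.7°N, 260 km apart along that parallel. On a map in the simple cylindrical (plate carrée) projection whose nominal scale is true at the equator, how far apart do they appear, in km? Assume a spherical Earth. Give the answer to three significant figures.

338 km

Plate carrée maps x = Rλ, y = Rφ. The meridian scale is h = 1 and the parallel scale is k = 1/cos φ = sec φ.
Along the parallel, k = sec 39.7° = 1/0.7694 = 1.300.
Map distance = 260 × 1.300 ≈ 338 km.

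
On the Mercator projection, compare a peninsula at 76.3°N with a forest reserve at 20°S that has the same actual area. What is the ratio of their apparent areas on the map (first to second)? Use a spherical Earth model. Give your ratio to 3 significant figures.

On Mercator, area is exaggerated by sec²φ = 1/cos²φ.
At 76.3°: sec²(76.3°) = 1/0.2368² = 17.83.
At 20°: sec²(20°) = 1/0.9397² = 1.132.
Ratio = 17.83/1.132 = cos²(20°)/cos²(76.3°) ≈ 15.7.

15.7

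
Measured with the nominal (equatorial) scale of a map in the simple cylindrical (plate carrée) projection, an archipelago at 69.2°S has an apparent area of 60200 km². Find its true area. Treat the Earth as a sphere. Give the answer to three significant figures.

21400 km²

For the equirectangular projection with φ₀ = 0 (plate carrée), h = 1 along meridians and k = sec φ along parallels.
Areal scale = h·k = 1 × sec φ; at 69.2°, h = 1.000, k = 2.816, so h·k = 2.816.
True area = apparent / (areal scale) = 60200 / 2.816 ≈ 21400 km².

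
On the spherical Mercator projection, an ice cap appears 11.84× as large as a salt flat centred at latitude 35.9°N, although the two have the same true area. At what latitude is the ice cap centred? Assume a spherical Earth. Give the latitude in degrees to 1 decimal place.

For equal true areas on Mercator, apparent areas scale as sec²φ, so the ratio is cos²φ₂ / cos²φ₁.
cos²φ₂ / cos²φ₁ = 11.84  ⇒  cos φ₁ = cos 35.9° / √11.84 = 0.8100/3.441 = 0.2354.
φ₁ = arccos(0.2354) ≈ 76.4°.

76.4°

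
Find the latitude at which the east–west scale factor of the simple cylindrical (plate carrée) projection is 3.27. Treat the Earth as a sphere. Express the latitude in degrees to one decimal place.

72.2°

Plate carrée: h = 1, k = sec φ along parallels.
sec φ = 3.27  ⇒  cos φ = 0.3058  ⇒  φ ≈ 72.2°.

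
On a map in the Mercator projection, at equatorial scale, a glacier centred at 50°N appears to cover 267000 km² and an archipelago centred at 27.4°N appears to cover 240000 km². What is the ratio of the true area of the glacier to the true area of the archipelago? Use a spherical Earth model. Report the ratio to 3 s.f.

Mercator's areal exaggeration is sec²φ; hence true area = (apparent area) · cos²φ.
True area of glacier: 267000 × cos²(50°) = 267000 × 0.4132 = 110300 km².
True area of archipelago: 240000 × cos²(27.4°) = 240000 × 0.7882 = 189200 km².
Ratio = 110300 / 189200 ≈ 0.583.

0.583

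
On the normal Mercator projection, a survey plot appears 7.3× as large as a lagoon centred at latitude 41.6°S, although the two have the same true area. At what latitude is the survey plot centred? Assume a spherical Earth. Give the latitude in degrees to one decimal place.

Mercator areal scale is sec²φ, so apparent-area ratio = sec²φ₁ / sec²φ₂ = cos²φ₂ / cos²φ₁.
cos²φ₂ / cos²φ₁ = 7.3  ⇒  cos φ₁ = cos 41.6° / √7.3 = 0.7478/2.702 = 0.2768.
φ₁ = arccos(0.2768) ≈ 73.9°.

73.9°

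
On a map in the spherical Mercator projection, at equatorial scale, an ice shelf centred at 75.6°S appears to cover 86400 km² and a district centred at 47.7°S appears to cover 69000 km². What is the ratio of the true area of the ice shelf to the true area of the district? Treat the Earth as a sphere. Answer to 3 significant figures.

0.171

On Mercator the areal scale is sec²φ, so true area = apparent × cos²φ.
True area of ice shelf: 86400 × cos²(75.6°) = 86400 × 0.06185 = 5344 km².
True area of district: 69000 × cos²(47.7°) = 69000 × 0.4529 = 31250 km².
Ratio = 5344 / 31250 ≈ 0.171.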